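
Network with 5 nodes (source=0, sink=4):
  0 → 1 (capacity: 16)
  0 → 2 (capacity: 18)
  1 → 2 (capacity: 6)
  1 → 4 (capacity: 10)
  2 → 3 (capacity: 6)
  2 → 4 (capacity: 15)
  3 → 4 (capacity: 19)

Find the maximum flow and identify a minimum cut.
Max flow = 31, Min cut edges: (1,4), (2,3), (2,4)

Maximum flow: 31
Minimum cut: (1,4), (2,3), (2,4)
Partition: S = [0, 1, 2], T = [3, 4]

Max-flow min-cut theorem verified: both equal 31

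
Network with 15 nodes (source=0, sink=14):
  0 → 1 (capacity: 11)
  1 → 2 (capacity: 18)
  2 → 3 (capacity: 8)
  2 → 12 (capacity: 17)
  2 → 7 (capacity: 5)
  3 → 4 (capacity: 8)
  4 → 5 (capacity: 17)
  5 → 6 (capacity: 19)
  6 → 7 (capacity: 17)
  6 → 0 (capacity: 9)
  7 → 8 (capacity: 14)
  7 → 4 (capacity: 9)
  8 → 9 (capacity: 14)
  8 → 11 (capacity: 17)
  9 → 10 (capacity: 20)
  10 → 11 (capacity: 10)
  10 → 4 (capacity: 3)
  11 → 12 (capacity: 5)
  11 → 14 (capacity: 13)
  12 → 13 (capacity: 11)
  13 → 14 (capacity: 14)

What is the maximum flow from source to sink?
Maximum flow = 11

Max flow: 11

Flow assignment:
  0 → 1: 11/11
  1 → 2: 11/18
  2 → 12: 11/17
  12 → 13: 11/11
  13 → 14: 11/14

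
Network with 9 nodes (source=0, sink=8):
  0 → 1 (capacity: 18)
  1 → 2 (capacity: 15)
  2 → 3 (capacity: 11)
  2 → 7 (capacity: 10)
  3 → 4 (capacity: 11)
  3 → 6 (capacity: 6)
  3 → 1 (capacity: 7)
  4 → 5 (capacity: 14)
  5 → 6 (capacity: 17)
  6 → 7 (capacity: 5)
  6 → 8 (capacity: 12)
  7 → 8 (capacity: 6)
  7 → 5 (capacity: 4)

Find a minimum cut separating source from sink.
Min cut value = 15, edges: (1,2)

Min cut value: 15
Partition: S = [0, 1], T = [2, 3, 4, 5, 6, 7, 8]
Cut edges: (1,2)

By max-flow min-cut theorem, max flow = min cut = 15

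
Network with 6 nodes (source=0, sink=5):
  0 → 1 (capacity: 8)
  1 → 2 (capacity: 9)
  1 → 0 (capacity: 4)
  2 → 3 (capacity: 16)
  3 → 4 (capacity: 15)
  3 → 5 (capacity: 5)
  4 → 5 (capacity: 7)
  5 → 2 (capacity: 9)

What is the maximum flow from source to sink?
Maximum flow = 8

Max flow: 8

Flow assignment:
  0 → 1: 8/8
  1 → 2: 8/9
  2 → 3: 8/16
  3 → 4: 3/15
  3 → 5: 5/5
  4 → 5: 3/7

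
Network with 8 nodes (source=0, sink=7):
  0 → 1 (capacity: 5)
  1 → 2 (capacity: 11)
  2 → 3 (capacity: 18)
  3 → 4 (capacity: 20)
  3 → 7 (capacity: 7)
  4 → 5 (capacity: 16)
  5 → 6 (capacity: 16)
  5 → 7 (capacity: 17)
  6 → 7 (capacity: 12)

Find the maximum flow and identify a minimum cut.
Max flow = 5, Min cut edges: (0,1)

Maximum flow: 5
Minimum cut: (0,1)
Partition: S = [0], T = [1, 2, 3, 4, 5, 6, 7]

Max-flow min-cut theorem verified: both equal 5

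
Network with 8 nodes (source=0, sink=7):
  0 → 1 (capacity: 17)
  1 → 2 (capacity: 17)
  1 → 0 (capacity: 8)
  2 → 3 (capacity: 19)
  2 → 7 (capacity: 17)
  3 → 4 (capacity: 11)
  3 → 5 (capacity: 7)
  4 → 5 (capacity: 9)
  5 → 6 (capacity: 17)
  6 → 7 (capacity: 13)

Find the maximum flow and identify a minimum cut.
Max flow = 17, Min cut edges: (1,2)

Maximum flow: 17
Minimum cut: (1,2)
Partition: S = [0, 1], T = [2, 3, 4, 5, 6, 7]

Max-flow min-cut theorem verified: both equal 17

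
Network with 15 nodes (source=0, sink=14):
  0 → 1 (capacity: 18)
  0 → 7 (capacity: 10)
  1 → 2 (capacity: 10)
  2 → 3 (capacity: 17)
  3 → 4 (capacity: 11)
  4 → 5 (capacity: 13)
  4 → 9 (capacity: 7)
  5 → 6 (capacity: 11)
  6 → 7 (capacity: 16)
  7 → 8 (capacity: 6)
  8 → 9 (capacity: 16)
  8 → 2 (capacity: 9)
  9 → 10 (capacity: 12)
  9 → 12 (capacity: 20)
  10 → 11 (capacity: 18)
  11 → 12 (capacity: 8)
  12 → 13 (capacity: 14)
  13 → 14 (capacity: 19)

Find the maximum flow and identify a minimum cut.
Max flow = 13, Min cut edges: (4,9), (7,8)

Maximum flow: 13
Minimum cut: (4,9), (7,8)
Partition: S = [0, 1, 2, 3, 4, 5, 6, 7], T = [8, 9, 10, 11, 12, 13, 14]

Max-flow min-cut theorem verified: both equal 13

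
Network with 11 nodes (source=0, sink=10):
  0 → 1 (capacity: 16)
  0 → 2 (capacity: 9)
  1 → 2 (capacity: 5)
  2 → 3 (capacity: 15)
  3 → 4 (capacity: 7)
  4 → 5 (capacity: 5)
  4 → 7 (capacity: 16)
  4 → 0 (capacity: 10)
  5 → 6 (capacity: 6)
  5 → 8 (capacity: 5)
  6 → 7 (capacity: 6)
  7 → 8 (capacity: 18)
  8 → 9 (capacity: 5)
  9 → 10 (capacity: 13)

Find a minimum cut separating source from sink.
Min cut value = 5, edges: (8,9)

Min cut value: 5
Partition: S = [0, 1, 2, 3, 4, 5, 6, 7, 8], T = [9, 10]
Cut edges: (8,9)

By max-flow min-cut theorem, max flow = min cut = 5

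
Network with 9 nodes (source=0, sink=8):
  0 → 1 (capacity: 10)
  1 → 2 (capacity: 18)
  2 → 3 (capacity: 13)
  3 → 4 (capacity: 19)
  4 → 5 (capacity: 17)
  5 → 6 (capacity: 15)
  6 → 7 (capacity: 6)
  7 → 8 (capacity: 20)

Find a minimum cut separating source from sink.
Min cut value = 6, edges: (6,7)

Min cut value: 6
Partition: S = [0, 1, 2, 3, 4, 5, 6], T = [7, 8]
Cut edges: (6,7)

By max-flow min-cut theorem, max flow = min cut = 6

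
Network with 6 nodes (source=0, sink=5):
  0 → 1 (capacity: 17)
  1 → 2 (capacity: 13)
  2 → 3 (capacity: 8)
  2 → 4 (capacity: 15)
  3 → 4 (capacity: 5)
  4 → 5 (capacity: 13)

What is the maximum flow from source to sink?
Maximum flow = 13

Max flow: 13

Flow assignment:
  0 → 1: 13/17
  1 → 2: 13/13
  2 → 4: 13/15
  4 → 5: 13/13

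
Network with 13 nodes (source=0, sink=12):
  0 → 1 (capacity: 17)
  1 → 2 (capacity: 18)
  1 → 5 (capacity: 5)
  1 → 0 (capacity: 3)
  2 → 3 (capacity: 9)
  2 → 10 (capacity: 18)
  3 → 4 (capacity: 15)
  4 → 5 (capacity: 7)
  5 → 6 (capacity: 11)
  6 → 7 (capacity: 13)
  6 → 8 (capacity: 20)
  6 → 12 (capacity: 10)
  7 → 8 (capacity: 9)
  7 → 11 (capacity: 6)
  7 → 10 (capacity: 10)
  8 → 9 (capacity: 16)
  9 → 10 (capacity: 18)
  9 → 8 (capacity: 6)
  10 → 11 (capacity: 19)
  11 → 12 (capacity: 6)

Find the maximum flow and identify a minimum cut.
Max flow = 16, Min cut edges: (6,12), (11,12)

Maximum flow: 16
Minimum cut: (6,12), (11,12)
Partition: S = [0, 1, 2, 3, 4, 5, 6, 7, 8, 9, 10, 11], T = [12]

Max-flow min-cut theorem verified: both equal 16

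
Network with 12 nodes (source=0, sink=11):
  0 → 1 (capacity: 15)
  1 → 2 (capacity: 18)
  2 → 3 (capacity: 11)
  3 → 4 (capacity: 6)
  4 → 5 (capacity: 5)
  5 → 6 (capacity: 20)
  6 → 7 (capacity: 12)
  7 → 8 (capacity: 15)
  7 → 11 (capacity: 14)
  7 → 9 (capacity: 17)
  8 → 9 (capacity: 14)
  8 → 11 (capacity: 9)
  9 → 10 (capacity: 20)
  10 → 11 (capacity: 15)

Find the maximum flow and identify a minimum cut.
Max flow = 5, Min cut edges: (4,5)

Maximum flow: 5
Minimum cut: (4,5)
Partition: S = [0, 1, 2, 3, 4], T = [5, 6, 7, 8, 9, 10, 11]

Max-flow min-cut theorem verified: both equal 5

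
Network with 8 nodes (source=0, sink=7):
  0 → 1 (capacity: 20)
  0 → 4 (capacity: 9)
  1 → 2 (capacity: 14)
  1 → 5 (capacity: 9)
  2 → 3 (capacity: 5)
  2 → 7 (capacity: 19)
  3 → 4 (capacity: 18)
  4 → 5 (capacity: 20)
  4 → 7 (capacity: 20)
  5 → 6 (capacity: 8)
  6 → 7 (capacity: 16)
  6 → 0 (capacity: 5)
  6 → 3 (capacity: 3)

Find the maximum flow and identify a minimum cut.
Max flow = 29, Min cut edges: (0,1), (0,4)

Maximum flow: 29
Minimum cut: (0,1), (0,4)
Partition: S = [0], T = [1, 2, 3, 4, 5, 6, 7]

Max-flow min-cut theorem verified: both equal 29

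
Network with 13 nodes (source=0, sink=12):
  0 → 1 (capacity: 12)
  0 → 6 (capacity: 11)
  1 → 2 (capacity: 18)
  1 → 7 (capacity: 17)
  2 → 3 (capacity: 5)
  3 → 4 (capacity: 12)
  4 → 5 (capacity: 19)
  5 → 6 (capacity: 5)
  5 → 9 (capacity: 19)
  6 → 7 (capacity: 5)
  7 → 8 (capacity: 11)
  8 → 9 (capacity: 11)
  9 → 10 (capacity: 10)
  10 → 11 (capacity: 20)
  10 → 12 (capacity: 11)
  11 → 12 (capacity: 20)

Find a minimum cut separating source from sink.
Min cut value = 10, edges: (9,10)

Min cut value: 10
Partition: S = [0, 1, 2, 3, 4, 5, 6, 7, 8, 9], T = [10, 11, 12]
Cut edges: (9,10)

By max-flow min-cut theorem, max flow = min cut = 10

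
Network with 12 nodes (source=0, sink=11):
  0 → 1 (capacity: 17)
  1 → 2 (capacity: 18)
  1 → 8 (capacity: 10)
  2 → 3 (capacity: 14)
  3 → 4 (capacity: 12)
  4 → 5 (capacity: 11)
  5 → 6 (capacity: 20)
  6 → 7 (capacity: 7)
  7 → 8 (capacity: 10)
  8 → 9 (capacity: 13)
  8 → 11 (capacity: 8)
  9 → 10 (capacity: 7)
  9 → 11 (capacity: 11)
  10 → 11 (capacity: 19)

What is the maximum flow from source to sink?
Maximum flow = 17

Max flow: 17

Flow assignment:
  0 → 1: 17/17
  1 → 2: 7/18
  1 → 8: 10/10
  2 → 3: 7/14
  3 → 4: 7/12
  4 → 5: 7/11
  5 → 6: 7/20
  6 → 7: 7/7
  7 → 8: 7/10
  8 → 9: 9/13
  8 → 11: 8/8
  9 → 11: 9/11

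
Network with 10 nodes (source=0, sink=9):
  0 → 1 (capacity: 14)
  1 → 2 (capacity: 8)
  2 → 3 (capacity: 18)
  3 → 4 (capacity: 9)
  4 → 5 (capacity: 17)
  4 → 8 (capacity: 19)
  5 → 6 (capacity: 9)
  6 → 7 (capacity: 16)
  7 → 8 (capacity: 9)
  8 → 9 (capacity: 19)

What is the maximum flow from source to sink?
Maximum flow = 8

Max flow: 8

Flow assignment:
  0 → 1: 8/14
  1 → 2: 8/8
  2 → 3: 8/18
  3 → 4: 8/9
  4 → 8: 8/19
  8 → 9: 8/19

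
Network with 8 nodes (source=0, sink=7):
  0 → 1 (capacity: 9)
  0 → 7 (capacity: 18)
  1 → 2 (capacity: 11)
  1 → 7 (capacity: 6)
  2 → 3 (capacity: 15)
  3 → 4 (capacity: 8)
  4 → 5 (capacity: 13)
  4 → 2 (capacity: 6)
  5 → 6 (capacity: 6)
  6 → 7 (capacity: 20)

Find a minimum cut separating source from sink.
Min cut value = 27, edges: (0,1), (0,7)

Min cut value: 27
Partition: S = [0], T = [1, 2, 3, 4, 5, 6, 7]
Cut edges: (0,1), (0,7)

By max-flow min-cut theorem, max flow = min cut = 27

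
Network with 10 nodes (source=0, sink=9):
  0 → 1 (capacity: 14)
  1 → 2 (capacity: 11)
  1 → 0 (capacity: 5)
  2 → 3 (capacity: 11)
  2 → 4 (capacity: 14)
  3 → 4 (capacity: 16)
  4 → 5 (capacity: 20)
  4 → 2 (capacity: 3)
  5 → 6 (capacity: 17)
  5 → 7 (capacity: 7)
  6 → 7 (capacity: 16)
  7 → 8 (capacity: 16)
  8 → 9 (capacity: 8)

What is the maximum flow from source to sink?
Maximum flow = 8

Max flow: 8

Flow assignment:
  0 → 1: 8/14
  1 → 2: 8/11
  2 → 4: 8/14
  4 → 5: 8/20
  5 → 6: 4/17
  5 → 7: 4/7
  6 → 7: 4/16
  7 → 8: 8/16
  8 → 9: 8/8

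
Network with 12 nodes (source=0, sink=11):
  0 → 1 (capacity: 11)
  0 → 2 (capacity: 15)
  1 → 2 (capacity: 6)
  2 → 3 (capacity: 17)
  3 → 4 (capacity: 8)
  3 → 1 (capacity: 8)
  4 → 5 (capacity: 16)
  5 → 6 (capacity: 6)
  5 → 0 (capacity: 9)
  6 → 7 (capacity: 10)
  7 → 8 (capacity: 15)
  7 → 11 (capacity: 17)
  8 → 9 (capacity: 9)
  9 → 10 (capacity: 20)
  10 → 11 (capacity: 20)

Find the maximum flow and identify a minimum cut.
Max flow = 6, Min cut edges: (5,6)

Maximum flow: 6
Minimum cut: (5,6)
Partition: S = [0, 1, 2, 3, 4, 5], T = [6, 7, 8, 9, 10, 11]

Max-flow min-cut theorem verified: both equal 6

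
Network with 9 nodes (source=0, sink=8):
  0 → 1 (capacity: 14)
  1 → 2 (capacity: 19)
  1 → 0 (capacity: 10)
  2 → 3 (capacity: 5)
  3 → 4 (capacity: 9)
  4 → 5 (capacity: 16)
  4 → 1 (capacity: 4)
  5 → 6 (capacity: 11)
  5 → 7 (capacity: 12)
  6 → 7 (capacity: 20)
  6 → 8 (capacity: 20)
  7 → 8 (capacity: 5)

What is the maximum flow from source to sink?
Maximum flow = 5

Max flow: 5

Flow assignment:
  0 → 1: 5/14
  1 → 2: 5/19
  2 → 3: 5/5
  3 → 4: 5/9
  4 → 5: 5/16
  5 → 6: 5/11
  6 → 8: 5/20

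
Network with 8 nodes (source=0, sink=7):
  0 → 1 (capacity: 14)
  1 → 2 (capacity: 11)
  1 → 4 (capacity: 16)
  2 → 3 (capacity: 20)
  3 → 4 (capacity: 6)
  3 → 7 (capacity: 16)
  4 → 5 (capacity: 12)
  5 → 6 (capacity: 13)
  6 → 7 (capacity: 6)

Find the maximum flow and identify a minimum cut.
Max flow = 14, Min cut edges: (0,1)

Maximum flow: 14
Minimum cut: (0,1)
Partition: S = [0], T = [1, 2, 3, 4, 5, 6, 7]

Max-flow min-cut theorem verified: both equal 14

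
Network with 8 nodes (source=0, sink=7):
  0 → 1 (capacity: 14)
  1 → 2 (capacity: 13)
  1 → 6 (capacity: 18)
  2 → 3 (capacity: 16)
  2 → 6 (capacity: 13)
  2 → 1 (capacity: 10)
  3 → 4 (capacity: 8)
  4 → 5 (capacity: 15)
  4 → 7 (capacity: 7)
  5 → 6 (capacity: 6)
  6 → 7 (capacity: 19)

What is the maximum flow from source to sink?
Maximum flow = 14

Max flow: 14

Flow assignment:
  0 → 1: 14/14
  1 → 6: 14/18
  6 → 7: 14/19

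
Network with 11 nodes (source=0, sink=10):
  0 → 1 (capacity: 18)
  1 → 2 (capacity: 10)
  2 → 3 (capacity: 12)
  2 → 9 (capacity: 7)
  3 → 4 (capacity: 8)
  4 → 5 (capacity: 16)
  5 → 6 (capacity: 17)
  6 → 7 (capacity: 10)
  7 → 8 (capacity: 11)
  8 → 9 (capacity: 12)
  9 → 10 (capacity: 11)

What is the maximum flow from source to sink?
Maximum flow = 10

Max flow: 10

Flow assignment:
  0 → 1: 10/18
  1 → 2: 10/10
  2 → 3: 3/12
  2 → 9: 7/7
  3 → 4: 3/8
  4 → 5: 3/16
  5 → 6: 3/17
  6 → 7: 3/10
  7 → 8: 3/11
  8 → 9: 3/12
  9 → 10: 10/11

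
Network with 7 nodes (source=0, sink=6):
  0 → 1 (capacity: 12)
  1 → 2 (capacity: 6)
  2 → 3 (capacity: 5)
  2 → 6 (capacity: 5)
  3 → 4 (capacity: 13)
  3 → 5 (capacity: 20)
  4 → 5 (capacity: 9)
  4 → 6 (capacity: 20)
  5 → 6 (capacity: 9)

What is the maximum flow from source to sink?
Maximum flow = 6

Max flow: 6

Flow assignment:
  0 → 1: 6/12
  1 → 2: 6/6
  2 → 3: 1/5
  2 → 6: 5/5
  3 → 4: 1/13
  4 → 6: 1/20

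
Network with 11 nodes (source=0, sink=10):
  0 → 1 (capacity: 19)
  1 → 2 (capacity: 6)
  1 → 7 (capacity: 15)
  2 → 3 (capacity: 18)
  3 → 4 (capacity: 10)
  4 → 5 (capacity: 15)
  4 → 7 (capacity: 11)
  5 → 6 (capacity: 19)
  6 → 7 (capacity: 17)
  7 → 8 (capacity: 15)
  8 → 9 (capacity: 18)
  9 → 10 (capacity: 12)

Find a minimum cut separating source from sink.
Min cut value = 12, edges: (9,10)

Min cut value: 12
Partition: S = [0, 1, 2, 3, 4, 5, 6, 7, 8, 9], T = [10]
Cut edges: (9,10)

By max-flow min-cut theorem, max flow = min cut = 12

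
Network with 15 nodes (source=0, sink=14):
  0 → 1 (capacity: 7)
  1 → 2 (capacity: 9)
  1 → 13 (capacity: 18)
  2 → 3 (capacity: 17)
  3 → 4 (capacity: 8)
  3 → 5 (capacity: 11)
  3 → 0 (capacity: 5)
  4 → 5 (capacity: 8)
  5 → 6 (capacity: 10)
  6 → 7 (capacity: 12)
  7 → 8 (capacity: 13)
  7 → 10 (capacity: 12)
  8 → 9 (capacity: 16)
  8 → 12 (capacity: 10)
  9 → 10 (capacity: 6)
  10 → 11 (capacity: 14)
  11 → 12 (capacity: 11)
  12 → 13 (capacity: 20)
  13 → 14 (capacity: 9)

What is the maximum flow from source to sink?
Maximum flow = 7

Max flow: 7

Flow assignment:
  0 → 1: 7/7
  1 → 13: 7/18
  13 → 14: 7/9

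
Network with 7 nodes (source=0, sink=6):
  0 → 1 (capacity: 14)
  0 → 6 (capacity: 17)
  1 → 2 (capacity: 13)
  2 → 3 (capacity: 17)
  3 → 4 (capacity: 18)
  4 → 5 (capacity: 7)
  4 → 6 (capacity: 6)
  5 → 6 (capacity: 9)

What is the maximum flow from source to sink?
Maximum flow = 30

Max flow: 30

Flow assignment:
  0 → 1: 13/14
  0 → 6: 17/17
  1 → 2: 13/13
  2 → 3: 13/17
  3 → 4: 13/18
  4 → 5: 7/7
  4 → 6: 6/6
  5 → 6: 7/9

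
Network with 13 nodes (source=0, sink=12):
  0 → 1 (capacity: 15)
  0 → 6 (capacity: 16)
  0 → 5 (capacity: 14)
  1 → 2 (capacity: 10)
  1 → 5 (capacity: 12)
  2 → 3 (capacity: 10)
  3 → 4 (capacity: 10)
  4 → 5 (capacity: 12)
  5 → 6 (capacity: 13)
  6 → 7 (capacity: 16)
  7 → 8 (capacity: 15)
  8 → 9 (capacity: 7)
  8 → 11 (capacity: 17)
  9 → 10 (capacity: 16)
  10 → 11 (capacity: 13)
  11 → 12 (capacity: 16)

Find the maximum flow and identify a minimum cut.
Max flow = 15, Min cut edges: (7,8)

Maximum flow: 15
Minimum cut: (7,8)
Partition: S = [0, 1, 2, 3, 4, 5, 6, 7], T = [8, 9, 10, 11, 12]

Max-flow min-cut theorem verified: both equal 15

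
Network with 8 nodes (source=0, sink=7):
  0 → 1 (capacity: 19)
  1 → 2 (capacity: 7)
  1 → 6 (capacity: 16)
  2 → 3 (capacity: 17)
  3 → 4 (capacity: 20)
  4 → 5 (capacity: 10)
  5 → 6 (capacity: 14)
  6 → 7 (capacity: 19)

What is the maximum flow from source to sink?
Maximum flow = 19

Max flow: 19

Flow assignment:
  0 → 1: 19/19
  1 → 2: 3/7
  1 → 6: 16/16
  2 → 3: 3/17
  3 → 4: 3/20
  4 → 5: 3/10
  5 → 6: 3/14
  6 → 7: 19/19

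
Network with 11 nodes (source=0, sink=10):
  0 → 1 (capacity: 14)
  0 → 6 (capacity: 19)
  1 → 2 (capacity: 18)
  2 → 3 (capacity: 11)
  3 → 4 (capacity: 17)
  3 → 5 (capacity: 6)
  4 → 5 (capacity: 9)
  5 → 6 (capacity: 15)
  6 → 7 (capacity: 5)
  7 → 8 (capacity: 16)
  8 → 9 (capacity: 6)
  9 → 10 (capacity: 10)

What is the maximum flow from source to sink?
Maximum flow = 5

Max flow: 5

Flow assignment:
  0 → 1: 5/14
  1 → 2: 5/18
  2 → 3: 5/11
  3 → 4: 5/17
  4 → 5: 5/9
  5 → 6: 5/15
  6 → 7: 5/5
  7 → 8: 5/16
  8 → 9: 5/6
  9 → 10: 5/10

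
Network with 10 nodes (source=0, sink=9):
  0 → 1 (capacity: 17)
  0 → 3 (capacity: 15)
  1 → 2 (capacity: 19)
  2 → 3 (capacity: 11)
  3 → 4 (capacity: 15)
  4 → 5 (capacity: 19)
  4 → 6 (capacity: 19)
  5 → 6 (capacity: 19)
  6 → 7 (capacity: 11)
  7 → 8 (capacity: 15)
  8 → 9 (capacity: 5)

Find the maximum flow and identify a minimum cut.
Max flow = 5, Min cut edges: (8,9)

Maximum flow: 5
Minimum cut: (8,9)
Partition: S = [0, 1, 2, 3, 4, 5, 6, 7, 8], T = [9]

Max-flow min-cut theorem verified: both equal 5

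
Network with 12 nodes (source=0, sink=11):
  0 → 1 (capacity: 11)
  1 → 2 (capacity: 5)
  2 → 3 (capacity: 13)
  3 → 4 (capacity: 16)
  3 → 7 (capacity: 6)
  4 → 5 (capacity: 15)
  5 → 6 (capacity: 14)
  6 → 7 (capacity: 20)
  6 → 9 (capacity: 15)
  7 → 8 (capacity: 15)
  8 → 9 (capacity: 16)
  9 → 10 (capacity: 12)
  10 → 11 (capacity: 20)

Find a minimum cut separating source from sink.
Min cut value = 5, edges: (1,2)

Min cut value: 5
Partition: S = [0, 1], T = [2, 3, 4, 5, 6, 7, 8, 9, 10, 11]
Cut edges: (1,2)

By max-flow min-cut theorem, max flow = min cut = 5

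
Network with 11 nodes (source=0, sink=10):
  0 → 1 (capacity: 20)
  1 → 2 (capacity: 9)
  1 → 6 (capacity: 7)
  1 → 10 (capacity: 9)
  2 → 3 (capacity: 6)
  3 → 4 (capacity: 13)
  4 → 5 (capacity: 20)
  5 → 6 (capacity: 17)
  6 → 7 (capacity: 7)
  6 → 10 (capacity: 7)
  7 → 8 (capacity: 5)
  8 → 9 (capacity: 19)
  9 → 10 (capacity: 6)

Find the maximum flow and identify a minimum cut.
Max flow = 20, Min cut edges: (0,1)

Maximum flow: 20
Minimum cut: (0,1)
Partition: S = [0], T = [1, 2, 3, 4, 5, 6, 7, 8, 9, 10]

Max-flow min-cut theorem verified: both equal 20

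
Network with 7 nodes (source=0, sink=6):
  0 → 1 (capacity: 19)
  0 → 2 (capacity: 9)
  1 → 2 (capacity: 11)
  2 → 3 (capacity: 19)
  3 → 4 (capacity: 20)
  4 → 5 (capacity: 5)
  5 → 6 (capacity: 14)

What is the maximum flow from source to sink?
Maximum flow = 5

Max flow: 5

Flow assignment:
  0 → 1: 5/19
  1 → 2: 5/11
  2 → 3: 5/19
  3 → 4: 5/20
  4 → 5: 5/5
  5 → 6: 5/14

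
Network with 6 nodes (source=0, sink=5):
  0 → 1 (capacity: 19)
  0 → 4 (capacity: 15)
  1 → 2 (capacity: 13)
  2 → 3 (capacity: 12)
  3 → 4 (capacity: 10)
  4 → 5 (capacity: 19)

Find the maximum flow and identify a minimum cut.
Max flow = 19, Min cut edges: (4,5)

Maximum flow: 19
Minimum cut: (4,5)
Partition: S = [0, 1, 2, 3, 4], T = [5]

Max-flow min-cut theorem verified: both equal 19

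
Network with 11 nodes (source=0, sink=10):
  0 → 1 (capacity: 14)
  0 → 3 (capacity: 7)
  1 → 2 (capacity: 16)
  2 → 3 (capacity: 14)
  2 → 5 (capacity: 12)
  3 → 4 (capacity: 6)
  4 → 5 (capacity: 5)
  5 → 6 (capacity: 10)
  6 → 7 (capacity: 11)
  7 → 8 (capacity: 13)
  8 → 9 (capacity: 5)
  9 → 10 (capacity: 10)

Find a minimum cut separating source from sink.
Min cut value = 5, edges: (8,9)

Min cut value: 5
Partition: S = [0, 1, 2, 3, 4, 5, 6, 7, 8], T = [9, 10]
Cut edges: (8,9)

By max-flow min-cut theorem, max flow = min cut = 5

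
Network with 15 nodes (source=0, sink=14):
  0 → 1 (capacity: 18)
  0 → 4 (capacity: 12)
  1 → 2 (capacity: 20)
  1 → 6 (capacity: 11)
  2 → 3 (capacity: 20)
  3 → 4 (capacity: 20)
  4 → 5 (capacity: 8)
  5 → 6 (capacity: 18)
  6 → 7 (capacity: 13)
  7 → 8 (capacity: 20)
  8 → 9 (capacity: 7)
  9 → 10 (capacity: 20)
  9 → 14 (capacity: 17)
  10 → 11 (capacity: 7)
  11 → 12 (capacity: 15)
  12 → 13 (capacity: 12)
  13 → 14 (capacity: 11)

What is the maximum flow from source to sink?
Maximum flow = 7

Max flow: 7

Flow assignment:
  0 → 4: 7/12
  4 → 5: 7/8
  5 → 6: 7/18
  6 → 7: 7/13
  7 → 8: 7/20
  8 → 9: 7/7
  9 → 14: 7/17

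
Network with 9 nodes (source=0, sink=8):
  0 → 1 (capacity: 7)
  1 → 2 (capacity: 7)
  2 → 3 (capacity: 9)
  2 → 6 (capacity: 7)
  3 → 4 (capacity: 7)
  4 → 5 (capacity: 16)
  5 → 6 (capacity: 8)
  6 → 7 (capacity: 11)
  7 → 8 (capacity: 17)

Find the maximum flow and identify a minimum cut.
Max flow = 7, Min cut edges: (1,2)

Maximum flow: 7
Minimum cut: (1,2)
Partition: S = [0, 1], T = [2, 3, 4, 5, 6, 7, 8]

Max-flow min-cut theorem verified: both equal 7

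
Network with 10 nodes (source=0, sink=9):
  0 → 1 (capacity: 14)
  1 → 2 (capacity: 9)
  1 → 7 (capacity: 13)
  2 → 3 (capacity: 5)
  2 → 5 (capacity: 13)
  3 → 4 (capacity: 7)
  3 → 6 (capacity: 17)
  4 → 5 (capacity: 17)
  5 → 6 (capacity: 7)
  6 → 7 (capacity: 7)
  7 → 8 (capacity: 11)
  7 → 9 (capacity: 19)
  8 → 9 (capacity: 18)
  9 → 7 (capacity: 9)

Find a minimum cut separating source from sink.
Min cut value = 14, edges: (0,1)

Min cut value: 14
Partition: S = [0], T = [1, 2, 3, 4, 5, 6, 7, 8, 9]
Cut edges: (0,1)

By max-flow min-cut theorem, max flow = min cut = 14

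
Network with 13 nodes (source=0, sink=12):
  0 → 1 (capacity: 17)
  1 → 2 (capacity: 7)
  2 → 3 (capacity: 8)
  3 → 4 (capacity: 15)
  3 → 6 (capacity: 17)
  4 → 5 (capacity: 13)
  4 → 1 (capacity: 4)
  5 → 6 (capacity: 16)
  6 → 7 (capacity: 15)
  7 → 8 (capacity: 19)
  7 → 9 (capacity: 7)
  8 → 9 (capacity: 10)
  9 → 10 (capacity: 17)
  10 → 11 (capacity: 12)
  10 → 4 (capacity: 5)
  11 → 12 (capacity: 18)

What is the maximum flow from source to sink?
Maximum flow = 7

Max flow: 7

Flow assignment:
  0 → 1: 7/17
  1 → 2: 7/7
  2 → 3: 7/8
  3 → 6: 7/17
  6 → 7: 7/15
  7 → 9: 7/7
  9 → 10: 7/17
  10 → 11: 7/12
  11 → 12: 7/18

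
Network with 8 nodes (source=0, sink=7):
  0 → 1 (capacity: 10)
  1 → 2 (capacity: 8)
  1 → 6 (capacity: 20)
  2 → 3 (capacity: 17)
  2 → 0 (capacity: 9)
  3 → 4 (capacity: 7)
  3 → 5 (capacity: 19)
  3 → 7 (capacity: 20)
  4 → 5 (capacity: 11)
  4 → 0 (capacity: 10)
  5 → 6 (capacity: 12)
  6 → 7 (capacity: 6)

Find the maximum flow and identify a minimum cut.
Max flow = 10, Min cut edges: (0,1)

Maximum flow: 10
Minimum cut: (0,1)
Partition: S = [0], T = [1, 2, 3, 4, 5, 6, 7]

Max-flow min-cut theorem verified: both equal 10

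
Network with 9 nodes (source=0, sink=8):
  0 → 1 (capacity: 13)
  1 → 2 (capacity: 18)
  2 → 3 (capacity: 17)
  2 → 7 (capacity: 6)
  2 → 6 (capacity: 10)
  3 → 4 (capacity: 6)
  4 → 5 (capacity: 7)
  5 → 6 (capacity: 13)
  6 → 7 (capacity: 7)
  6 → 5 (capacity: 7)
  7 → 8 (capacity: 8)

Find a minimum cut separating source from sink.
Min cut value = 8, edges: (7,8)

Min cut value: 8
Partition: S = [0, 1, 2, 3, 4, 5, 6, 7], T = [8]
Cut edges: (7,8)

By max-flow min-cut theorem, max flow = min cut = 8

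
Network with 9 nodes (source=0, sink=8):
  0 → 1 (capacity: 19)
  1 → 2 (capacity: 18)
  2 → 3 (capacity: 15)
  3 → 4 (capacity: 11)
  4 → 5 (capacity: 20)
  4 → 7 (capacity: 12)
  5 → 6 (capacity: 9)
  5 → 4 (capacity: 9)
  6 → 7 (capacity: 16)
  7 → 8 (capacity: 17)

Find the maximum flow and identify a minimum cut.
Max flow = 11, Min cut edges: (3,4)

Maximum flow: 11
Minimum cut: (3,4)
Partition: S = [0, 1, 2, 3], T = [4, 5, 6, 7, 8]

Max-flow min-cut theorem verified: both equal 11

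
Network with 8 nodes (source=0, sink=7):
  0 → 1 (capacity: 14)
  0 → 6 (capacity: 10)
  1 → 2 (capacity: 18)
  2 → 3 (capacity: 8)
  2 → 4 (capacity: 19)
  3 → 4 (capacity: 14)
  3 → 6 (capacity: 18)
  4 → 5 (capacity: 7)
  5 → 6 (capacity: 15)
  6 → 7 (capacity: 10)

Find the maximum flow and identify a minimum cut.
Max flow = 10, Min cut edges: (6,7)

Maximum flow: 10
Minimum cut: (6,7)
Partition: S = [0, 1, 2, 3, 4, 5, 6], T = [7]

Max-flow min-cut theorem verified: both equal 10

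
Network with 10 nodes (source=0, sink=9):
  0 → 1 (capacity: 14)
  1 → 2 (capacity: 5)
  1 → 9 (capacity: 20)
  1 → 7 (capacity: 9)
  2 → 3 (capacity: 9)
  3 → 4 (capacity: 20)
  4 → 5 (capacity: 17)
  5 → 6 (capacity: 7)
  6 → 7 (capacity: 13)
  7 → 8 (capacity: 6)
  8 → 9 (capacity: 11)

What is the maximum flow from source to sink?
Maximum flow = 14

Max flow: 14

Flow assignment:
  0 → 1: 14/14
  1 → 9: 14/20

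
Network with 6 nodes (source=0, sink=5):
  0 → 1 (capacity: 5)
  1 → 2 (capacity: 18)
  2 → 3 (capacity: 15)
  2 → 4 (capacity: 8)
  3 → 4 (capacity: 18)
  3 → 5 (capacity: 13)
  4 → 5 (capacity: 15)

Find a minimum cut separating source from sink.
Min cut value = 5, edges: (0,1)

Min cut value: 5
Partition: S = [0], T = [1, 2, 3, 4, 5]
Cut edges: (0,1)

By max-flow min-cut theorem, max flow = min cut = 5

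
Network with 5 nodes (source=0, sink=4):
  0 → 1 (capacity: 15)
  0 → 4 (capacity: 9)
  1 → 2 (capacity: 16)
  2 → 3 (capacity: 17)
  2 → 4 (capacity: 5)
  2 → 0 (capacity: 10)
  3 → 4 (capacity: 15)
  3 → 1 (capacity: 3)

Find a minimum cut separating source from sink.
Min cut value = 24, edges: (0,1), (0,4)

Min cut value: 24
Partition: S = [0], T = [1, 2, 3, 4]
Cut edges: (0,1), (0,4)

By max-flow min-cut theorem, max flow = min cut = 24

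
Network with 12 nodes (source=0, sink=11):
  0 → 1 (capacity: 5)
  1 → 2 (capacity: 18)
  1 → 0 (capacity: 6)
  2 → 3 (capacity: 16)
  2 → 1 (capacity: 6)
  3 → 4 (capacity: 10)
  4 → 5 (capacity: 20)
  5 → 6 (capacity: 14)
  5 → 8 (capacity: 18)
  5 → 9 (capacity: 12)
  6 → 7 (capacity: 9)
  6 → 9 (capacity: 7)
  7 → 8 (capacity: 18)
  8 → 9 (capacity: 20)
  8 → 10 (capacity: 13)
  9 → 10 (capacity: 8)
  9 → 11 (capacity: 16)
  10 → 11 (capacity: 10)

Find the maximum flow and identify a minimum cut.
Max flow = 5, Min cut edges: (0,1)

Maximum flow: 5
Minimum cut: (0,1)
Partition: S = [0], T = [1, 2, 3, 4, 5, 6, 7, 8, 9, 10, 11]

Max-flow min-cut theorem verified: both equal 5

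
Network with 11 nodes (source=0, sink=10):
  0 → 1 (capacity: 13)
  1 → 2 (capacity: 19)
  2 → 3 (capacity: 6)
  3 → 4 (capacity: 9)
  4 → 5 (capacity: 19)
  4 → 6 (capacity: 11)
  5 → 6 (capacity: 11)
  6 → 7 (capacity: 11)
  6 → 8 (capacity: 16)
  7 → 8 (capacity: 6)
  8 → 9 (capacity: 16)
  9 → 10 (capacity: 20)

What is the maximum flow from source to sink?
Maximum flow = 6

Max flow: 6

Flow assignment:
  0 → 1: 6/13
  1 → 2: 6/19
  2 → 3: 6/6
  3 → 4: 6/9
  4 → 6: 6/11
  6 → 8: 6/16
  8 → 9: 6/16
  9 → 10: 6/20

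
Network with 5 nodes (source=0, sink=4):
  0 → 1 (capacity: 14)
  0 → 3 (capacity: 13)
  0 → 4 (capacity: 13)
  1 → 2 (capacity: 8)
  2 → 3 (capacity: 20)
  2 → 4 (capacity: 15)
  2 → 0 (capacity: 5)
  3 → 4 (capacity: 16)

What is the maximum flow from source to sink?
Maximum flow = 34

Max flow: 34

Flow assignment:
  0 → 1: 8/14
  0 → 3: 13/13
  0 → 4: 13/13
  1 → 2: 8/8
  2 → 4: 8/15
  3 → 4: 13/16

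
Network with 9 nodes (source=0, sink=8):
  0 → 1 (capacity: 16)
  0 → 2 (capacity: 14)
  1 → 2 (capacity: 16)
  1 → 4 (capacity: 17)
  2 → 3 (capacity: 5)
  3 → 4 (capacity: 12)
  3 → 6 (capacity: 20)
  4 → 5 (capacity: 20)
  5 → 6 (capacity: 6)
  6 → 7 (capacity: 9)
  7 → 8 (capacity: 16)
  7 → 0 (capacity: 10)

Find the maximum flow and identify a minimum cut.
Max flow = 9, Min cut edges: (6,7)

Maximum flow: 9
Minimum cut: (6,7)
Partition: S = [0, 1, 2, 3, 4, 5, 6], T = [7, 8]

Max-flow min-cut theorem verified: both equal 9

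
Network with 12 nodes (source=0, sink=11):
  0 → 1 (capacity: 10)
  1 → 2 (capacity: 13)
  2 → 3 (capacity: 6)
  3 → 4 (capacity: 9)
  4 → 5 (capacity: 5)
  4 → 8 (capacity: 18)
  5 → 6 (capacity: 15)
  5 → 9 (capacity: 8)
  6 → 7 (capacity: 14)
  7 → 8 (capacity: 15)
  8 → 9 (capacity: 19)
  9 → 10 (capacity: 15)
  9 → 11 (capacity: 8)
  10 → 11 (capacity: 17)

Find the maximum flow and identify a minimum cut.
Max flow = 6, Min cut edges: (2,3)

Maximum flow: 6
Minimum cut: (2,3)
Partition: S = [0, 1, 2], T = [3, 4, 5, 6, 7, 8, 9, 10, 11]

Max-flow min-cut theorem verified: both equal 6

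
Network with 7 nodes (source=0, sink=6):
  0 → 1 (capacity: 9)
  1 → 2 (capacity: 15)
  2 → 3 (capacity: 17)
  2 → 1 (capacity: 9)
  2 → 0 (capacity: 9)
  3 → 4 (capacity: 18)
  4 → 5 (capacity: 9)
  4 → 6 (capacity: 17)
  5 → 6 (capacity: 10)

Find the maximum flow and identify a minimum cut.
Max flow = 9, Min cut edges: (0,1)

Maximum flow: 9
Minimum cut: (0,1)
Partition: S = [0], T = [1, 2, 3, 4, 5, 6]

Max-flow min-cut theorem verified: both equal 9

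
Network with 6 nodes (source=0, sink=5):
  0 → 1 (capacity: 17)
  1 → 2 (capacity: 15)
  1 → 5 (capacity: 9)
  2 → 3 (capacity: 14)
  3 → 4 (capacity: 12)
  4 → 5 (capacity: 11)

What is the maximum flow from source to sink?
Maximum flow = 17

Max flow: 17

Flow assignment:
  0 → 1: 17/17
  1 → 2: 8/15
  1 → 5: 9/9
  2 → 3: 8/14
  3 → 4: 8/12
  4 → 5: 8/11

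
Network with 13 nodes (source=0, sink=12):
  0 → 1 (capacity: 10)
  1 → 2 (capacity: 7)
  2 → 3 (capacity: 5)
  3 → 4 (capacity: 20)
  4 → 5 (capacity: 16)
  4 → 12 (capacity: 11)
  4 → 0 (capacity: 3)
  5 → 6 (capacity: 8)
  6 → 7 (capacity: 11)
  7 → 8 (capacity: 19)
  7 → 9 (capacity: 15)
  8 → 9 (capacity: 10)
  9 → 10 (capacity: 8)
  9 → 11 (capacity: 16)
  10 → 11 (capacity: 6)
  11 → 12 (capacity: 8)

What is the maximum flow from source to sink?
Maximum flow = 5

Max flow: 5

Flow assignment:
  0 → 1: 5/10
  1 → 2: 5/7
  2 → 3: 5/5
  3 → 4: 5/20
  4 → 12: 5/11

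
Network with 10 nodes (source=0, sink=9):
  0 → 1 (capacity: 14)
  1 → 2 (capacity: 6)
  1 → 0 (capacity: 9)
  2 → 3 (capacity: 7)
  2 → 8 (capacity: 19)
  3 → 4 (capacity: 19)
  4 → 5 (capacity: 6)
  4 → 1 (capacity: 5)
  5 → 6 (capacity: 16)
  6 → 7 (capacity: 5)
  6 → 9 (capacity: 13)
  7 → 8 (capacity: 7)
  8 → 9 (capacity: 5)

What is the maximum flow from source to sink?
Maximum flow = 6

Max flow: 6

Flow assignment:
  0 → 1: 6/14
  1 → 2: 6/6
  2 → 3: 1/7
  2 → 8: 5/19
  3 → 4: 1/19
  4 → 5: 1/6
  5 → 6: 1/16
  6 → 9: 1/13
  8 → 9: 5/5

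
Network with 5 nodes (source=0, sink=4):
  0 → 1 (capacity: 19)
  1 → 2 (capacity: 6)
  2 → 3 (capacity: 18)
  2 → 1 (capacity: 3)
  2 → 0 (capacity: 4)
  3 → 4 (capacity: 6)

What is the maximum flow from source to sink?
Maximum flow = 6

Max flow: 6

Flow assignment:
  0 → 1: 6/19
  1 → 2: 6/6
  2 → 3: 6/18
  3 → 4: 6/6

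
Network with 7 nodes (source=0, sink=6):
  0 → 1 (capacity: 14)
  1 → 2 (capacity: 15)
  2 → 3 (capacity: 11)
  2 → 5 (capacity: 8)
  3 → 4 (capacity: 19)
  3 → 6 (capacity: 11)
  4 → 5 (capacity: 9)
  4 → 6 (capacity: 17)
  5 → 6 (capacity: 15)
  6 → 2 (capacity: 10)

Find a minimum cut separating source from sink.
Min cut value = 14, edges: (0,1)

Min cut value: 14
Partition: S = [0], T = [1, 2, 3, 4, 5, 6]
Cut edges: (0,1)

By max-flow min-cut theorem, max flow = min cut = 14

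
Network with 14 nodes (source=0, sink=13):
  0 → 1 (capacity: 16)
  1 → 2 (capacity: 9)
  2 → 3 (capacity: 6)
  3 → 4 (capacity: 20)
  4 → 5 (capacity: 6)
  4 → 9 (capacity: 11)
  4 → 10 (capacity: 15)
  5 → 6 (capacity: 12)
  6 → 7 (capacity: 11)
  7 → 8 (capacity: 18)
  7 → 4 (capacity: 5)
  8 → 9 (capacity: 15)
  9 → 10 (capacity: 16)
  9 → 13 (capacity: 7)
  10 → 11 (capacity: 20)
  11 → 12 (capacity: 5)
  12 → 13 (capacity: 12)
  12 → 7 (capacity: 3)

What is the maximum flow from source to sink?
Maximum flow = 6

Max flow: 6

Flow assignment:
  0 → 1: 6/16
  1 → 2: 6/9
  2 → 3: 6/6
  3 → 4: 6/20
  4 → 9: 6/11
  9 → 13: 6/7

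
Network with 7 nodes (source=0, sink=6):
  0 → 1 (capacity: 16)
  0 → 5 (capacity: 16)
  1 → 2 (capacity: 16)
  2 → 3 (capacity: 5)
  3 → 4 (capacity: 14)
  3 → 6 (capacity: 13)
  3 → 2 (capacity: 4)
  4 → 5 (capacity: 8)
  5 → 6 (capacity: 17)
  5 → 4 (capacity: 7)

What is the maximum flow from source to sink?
Maximum flow = 21

Max flow: 21

Flow assignment:
  0 → 1: 5/16
  0 → 5: 16/16
  1 → 2: 5/16
  2 → 3: 5/5
  3 → 6: 5/13
  5 → 6: 16/17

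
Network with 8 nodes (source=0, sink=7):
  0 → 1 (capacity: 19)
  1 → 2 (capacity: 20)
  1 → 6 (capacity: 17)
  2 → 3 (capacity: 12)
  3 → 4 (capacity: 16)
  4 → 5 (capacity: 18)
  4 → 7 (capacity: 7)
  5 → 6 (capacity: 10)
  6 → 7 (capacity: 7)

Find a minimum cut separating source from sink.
Min cut value = 14, edges: (4,7), (6,7)

Min cut value: 14
Partition: S = [0, 1, 2, 3, 4, 5, 6], T = [7]
Cut edges: (4,7), (6,7)

By max-flow min-cut theorem, max flow = min cut = 14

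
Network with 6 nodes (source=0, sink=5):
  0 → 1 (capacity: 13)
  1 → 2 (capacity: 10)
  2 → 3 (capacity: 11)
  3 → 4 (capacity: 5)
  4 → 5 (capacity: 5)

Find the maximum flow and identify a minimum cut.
Max flow = 5, Min cut edges: (4,5)

Maximum flow: 5
Minimum cut: (4,5)
Partition: S = [0, 1, 2, 3, 4], T = [5]

Max-flow min-cut theorem verified: both equal 5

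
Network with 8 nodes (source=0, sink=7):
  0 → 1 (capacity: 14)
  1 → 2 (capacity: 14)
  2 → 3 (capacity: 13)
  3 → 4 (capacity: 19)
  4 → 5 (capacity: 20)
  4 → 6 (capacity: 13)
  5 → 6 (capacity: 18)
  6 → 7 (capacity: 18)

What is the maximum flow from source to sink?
Maximum flow = 13

Max flow: 13

Flow assignment:
  0 → 1: 13/14
  1 → 2: 13/14
  2 → 3: 13/13
  3 → 4: 13/19
  4 → 6: 13/13
  6 → 7: 13/18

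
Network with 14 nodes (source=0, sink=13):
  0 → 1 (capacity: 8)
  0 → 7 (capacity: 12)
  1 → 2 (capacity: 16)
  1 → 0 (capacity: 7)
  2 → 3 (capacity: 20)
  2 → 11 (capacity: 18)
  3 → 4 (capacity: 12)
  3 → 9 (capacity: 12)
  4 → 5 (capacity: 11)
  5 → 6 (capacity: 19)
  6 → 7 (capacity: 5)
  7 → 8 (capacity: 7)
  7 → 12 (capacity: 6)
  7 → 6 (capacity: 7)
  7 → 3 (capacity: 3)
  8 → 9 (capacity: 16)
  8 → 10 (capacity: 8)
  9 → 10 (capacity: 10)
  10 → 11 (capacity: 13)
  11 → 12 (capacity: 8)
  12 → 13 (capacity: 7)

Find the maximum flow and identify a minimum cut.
Max flow = 7, Min cut edges: (12,13)

Maximum flow: 7
Minimum cut: (12,13)
Partition: S = [0, 1, 2, 3, 4, 5, 6, 7, 8, 9, 10, 11, 12], T = [13]

Max-flow min-cut theorem verified: both equal 7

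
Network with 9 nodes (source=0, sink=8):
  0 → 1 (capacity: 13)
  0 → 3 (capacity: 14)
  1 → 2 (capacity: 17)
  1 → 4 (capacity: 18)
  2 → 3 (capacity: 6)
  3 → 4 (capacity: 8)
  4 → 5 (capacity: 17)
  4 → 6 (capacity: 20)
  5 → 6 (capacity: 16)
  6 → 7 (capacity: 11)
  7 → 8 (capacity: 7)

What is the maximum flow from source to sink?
Maximum flow = 7

Max flow: 7

Flow assignment:
  0 → 3: 7/14
  3 → 4: 7/8
  4 → 6: 7/20
  6 → 7: 7/11
  7 → 8: 7/7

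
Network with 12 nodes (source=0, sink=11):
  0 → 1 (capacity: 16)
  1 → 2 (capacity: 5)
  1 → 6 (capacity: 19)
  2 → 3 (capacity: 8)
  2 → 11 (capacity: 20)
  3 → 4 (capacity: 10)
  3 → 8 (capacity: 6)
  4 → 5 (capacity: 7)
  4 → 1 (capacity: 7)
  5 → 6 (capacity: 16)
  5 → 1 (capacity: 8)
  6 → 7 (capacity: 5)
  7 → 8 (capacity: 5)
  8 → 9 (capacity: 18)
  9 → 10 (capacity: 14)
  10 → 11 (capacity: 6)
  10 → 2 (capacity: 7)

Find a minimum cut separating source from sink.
Min cut value = 10, edges: (1,2), (7,8)

Min cut value: 10
Partition: S = [0, 1, 4, 5, 6, 7], T = [2, 3, 8, 9, 10, 11]
Cut edges: (1,2), (7,8)

By max-flow min-cut theorem, max flow = min cut = 10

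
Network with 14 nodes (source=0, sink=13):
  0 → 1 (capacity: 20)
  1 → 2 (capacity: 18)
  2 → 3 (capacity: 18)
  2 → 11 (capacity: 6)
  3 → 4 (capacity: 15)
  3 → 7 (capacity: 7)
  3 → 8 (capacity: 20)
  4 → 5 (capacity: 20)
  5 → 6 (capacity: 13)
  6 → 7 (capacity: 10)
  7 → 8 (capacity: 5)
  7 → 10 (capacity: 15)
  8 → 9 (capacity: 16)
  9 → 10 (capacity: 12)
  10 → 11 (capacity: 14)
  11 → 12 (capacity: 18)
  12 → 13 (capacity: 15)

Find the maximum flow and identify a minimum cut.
Max flow = 15, Min cut edges: (12,13)

Maximum flow: 15
Minimum cut: (12,13)
Partition: S = [0, 1, 2, 3, 4, 5, 6, 7, 8, 9, 10, 11, 12], T = [13]

Max-flow min-cut theorem verified: both equal 15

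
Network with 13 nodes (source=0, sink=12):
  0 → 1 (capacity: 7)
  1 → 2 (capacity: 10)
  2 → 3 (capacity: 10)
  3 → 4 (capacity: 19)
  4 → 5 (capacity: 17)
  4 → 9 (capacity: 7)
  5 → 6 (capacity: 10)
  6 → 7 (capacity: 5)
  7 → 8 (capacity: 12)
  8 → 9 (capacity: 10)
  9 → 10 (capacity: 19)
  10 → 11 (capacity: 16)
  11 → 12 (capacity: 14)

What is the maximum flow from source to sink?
Maximum flow = 7

Max flow: 7

Flow assignment:
  0 → 1: 7/7
  1 → 2: 7/10
  2 → 3: 7/10
  3 → 4: 7/19
  4 → 9: 7/7
  9 → 10: 7/19
  10 → 11: 7/16
  11 → 12: 7/14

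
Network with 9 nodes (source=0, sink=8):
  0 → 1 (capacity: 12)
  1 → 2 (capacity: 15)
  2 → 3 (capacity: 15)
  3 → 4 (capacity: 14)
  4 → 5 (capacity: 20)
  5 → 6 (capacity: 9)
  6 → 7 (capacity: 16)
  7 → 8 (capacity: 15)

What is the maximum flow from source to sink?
Maximum flow = 9

Max flow: 9

Flow assignment:
  0 → 1: 9/12
  1 → 2: 9/15
  2 → 3: 9/15
  3 → 4: 9/14
  4 → 5: 9/20
  5 → 6: 9/9
  6 → 7: 9/16
  7 → 8: 9/15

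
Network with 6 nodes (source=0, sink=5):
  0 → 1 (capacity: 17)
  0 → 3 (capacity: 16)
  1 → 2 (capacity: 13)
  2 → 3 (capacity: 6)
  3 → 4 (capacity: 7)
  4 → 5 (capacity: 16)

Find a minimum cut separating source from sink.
Min cut value = 7, edges: (3,4)

Min cut value: 7
Partition: S = [0, 1, 2, 3], T = [4, 5]
Cut edges: (3,4)

By max-flow min-cut theorem, max flow = min cut = 7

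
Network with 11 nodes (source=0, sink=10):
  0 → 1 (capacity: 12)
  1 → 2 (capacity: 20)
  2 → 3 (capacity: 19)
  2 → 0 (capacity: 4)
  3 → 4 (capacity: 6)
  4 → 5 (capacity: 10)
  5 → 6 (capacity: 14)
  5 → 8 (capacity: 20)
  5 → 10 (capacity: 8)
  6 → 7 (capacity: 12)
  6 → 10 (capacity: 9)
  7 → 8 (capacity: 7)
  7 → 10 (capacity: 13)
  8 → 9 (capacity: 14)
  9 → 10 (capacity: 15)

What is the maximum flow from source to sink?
Maximum flow = 6

Max flow: 6

Flow assignment:
  0 → 1: 10/12
  1 → 2: 10/20
  2 → 3: 6/19
  2 → 0: 4/4
  3 → 4: 6/6
  4 → 5: 6/10
  5 → 10: 6/8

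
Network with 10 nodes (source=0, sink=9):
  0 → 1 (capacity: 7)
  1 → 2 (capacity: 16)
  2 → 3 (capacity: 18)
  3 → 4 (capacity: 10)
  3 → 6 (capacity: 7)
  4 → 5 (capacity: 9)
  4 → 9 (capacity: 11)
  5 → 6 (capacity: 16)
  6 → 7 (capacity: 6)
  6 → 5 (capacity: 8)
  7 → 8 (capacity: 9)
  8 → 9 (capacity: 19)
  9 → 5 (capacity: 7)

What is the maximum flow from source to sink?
Maximum flow = 7

Max flow: 7

Flow assignment:
  0 → 1: 7/7
  1 → 2: 7/16
  2 → 3: 7/18
  3 → 4: 7/10
  4 → 9: 7/11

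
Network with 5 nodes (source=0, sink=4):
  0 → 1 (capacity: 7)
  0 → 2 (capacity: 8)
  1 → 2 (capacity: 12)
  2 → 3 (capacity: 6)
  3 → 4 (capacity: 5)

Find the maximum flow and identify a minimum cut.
Max flow = 5, Min cut edges: (3,4)

Maximum flow: 5
Minimum cut: (3,4)
Partition: S = [0, 1, 2, 3], T = [4]

Max-flow min-cut theorem verified: both equal 5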